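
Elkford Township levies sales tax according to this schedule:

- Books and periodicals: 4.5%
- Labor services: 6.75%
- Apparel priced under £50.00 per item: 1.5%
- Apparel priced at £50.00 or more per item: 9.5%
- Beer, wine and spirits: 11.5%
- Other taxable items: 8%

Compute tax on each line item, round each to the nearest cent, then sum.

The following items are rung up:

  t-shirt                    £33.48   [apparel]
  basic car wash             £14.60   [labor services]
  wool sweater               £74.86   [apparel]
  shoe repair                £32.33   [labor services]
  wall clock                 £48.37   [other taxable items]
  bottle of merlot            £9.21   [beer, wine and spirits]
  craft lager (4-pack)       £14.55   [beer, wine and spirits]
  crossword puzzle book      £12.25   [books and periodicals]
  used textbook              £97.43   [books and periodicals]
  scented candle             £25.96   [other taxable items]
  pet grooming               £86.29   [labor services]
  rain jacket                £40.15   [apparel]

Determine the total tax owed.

T-shirt £33.48: apparel, under £50.00 → 1.5% → £0.50
Basic car wash £14.60: labor services → 6.75% → £0.99
Wool sweater £74.86: apparel, £50.00 or more → 9.5% → £7.11
Shoe repair £32.33: labor services → 6.75% → £2.18
Wall clock £48.37: other taxable items → 8% → £3.87
Bottle of merlot £9.21: beer, wine and spirits → 11.5% → £1.06
Craft lager (4-pack) £14.55: beer, wine and spirits → 11.5% → £1.67
Crossword puzzle book £12.25: books and periodicals → 4.5% → £0.55
Used textbook £97.43: books and periodicals → 4.5% → £4.38
Scented candle £25.96: other taxable items → 8% → £2.08
Pet grooming £86.29: labor services → 6.75% → £5.82
Rain jacket £40.15: apparel, under £50.00 → 1.5% → £0.60
Total tax = £0.50 + £0.99 + £7.11 + £2.18 + £3.87 + £1.06 + £1.67 + £0.55 + £4.38 + £2.08 + £5.82 + £0.60 = £30.81

£30.81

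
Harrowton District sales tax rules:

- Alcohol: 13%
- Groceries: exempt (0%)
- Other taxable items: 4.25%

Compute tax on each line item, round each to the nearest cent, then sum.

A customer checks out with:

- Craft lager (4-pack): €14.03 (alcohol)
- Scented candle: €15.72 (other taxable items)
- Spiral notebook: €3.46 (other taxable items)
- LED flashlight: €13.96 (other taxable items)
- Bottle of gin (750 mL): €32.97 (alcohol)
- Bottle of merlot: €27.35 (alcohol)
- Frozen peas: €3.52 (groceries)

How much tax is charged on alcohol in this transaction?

€9.67

Craft lager (4-pack) €14.03: alcohol → 13% → €1.82
Bottle of gin (750 mL) €32.97: alcohol → 13% → €4.29
Bottle of merlot €27.35: alcohol → 13% → €3.56
Tax on alcohol = €1.82 + €4.29 + €3.56 = €9.67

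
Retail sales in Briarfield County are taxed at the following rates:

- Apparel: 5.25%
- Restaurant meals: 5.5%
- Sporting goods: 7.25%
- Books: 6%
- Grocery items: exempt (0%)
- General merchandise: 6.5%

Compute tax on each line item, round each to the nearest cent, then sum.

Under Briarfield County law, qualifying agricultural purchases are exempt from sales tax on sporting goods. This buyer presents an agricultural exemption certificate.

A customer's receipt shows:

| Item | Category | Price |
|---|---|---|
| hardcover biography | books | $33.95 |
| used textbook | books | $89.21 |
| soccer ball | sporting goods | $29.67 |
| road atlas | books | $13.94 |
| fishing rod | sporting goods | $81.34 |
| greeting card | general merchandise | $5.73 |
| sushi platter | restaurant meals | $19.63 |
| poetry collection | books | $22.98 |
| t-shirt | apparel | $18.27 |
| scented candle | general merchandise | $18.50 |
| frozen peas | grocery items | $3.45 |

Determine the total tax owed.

Hardcover biography $33.95: books → 6% → $2.04
Used textbook $89.21: books → 6% → $5.35
Soccer ball $29.67: sporting goods, buyer-exempt → 0% → $0.00
Road atlas $13.94: books → 6% → $0.84
Fishing rod $81.34: sporting goods, buyer-exempt → 0% → $0.00
Greeting card $5.73: general merchandise → 6.5% → $0.37
Sushi platter $19.63: restaurant meals → 5.5% → $1.08
Poetry collection $22.98: books → 6% → $1.38
T-shirt $18.27: apparel → 5.25% → $0.96
Scented candle $18.50: general merchandise → 6.5% → $1.20
Frozen peas $3.45: grocery items → 0% → $0.00
Total tax = $2.04 + $5.35 + $0.84 + $0.37 + $1.08 + $1.38 + $0.96 + $1.20 = $13.22

$13.22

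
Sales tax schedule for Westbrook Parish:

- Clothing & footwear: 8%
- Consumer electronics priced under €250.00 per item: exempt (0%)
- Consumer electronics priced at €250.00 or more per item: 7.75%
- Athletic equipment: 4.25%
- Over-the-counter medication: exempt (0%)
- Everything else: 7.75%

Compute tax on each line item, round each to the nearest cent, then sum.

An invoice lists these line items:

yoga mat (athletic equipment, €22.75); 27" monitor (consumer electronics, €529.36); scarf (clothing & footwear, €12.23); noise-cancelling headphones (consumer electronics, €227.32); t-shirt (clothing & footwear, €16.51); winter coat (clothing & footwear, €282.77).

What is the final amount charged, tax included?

Yoga mat €22.75: athletic equipment → 4.25% → €0.97
27" monitor €529.36: consumer electronics, €250.00 or more → 7.75% → €41.03
Scarf €12.23: clothing & footwear → 8% → €0.98
Noise-cancelling headphones €227.32: consumer electronics, under €250.00 → 0% → €0.00
T-shirt €16.51: clothing & footwear → 8% → €1.32
Winter coat €282.77: clothing & footwear → 8% → €22.62
Subtotal = €1090.94; tax = €66.92; total due = €1157.86

€1157.86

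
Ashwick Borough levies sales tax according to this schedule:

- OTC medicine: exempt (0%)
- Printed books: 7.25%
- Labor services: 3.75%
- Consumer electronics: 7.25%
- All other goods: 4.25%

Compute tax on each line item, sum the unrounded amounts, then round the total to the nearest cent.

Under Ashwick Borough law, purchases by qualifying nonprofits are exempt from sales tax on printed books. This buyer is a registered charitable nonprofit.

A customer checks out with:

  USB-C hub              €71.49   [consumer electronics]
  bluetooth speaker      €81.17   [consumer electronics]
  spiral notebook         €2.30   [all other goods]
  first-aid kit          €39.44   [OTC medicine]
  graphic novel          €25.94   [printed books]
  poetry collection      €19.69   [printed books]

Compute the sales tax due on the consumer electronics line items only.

USB-C hub €71.49: consumer electronics → 7.25% → €5.183025
Bluetooth speaker €81.17: consumer electronics → 7.25% → €5.884825
Tax on consumer electronics: unrounded sum = €11.06785 → €11.07

€11.07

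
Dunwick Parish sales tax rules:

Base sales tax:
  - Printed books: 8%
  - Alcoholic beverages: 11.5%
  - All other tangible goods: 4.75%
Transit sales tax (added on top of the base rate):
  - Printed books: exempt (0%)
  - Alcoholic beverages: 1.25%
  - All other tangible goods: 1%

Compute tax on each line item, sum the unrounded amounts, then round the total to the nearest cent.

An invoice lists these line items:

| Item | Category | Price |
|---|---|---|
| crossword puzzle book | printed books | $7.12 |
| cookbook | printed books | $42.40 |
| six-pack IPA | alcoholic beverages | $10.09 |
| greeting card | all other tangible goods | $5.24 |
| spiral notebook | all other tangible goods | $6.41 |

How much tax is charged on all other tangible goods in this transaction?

Greeting card $5.24: all other tangible goods → 4.75% + 1% transit = 5.75% → $0.3013
Spiral notebook $6.41: all other tangible goods → 4.75% + 1% transit = 5.75% → $0.368575
Tax on all other tangible goods: unrounded sum = $0.669875 → $0.67

$0.67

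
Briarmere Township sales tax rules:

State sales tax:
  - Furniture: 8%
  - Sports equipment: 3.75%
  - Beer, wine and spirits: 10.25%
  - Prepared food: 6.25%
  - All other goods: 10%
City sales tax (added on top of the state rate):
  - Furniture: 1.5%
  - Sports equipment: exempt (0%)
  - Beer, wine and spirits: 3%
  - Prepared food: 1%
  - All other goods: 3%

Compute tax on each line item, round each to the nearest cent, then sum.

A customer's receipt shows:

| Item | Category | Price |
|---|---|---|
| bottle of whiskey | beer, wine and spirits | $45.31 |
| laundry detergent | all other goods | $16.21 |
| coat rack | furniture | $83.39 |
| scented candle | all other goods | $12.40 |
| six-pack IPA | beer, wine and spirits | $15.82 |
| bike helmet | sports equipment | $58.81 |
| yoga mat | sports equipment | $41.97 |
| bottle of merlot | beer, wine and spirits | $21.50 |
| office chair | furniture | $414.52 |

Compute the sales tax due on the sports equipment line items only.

$3.78

Bike helmet $58.81: sports equipment → 3.75% + 0% city = 3.75% → $2.21
Yoga mat $41.97: sports equipment → 3.75% + 0% city = 3.75% → $1.57
Tax on sports equipment = $2.21 + $1.57 = $3.78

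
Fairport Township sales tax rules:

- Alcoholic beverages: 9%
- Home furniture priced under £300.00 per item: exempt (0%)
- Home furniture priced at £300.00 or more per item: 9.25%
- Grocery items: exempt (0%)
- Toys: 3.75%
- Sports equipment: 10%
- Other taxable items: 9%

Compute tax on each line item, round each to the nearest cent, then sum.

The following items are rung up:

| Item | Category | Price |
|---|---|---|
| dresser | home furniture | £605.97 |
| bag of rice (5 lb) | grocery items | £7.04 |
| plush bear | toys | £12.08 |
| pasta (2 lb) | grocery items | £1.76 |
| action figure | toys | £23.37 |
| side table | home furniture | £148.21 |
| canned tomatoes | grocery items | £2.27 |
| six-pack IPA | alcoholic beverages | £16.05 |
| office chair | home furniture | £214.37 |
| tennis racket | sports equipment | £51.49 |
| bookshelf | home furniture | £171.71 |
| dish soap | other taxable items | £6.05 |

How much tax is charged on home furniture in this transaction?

£56.05

Dresser £605.97: home furniture, £300.00 or more → 9.25% → £56.05
Side table £148.21: home furniture, under £300.00 → 0% → £0.00
Office chair £214.37: home furniture, under £300.00 → 0% → £0.00
Bookshelf £171.71: home furniture, under £300.00 → 0% → £0.00
Tax on home furniture = £56.05 + £0.00 + £0.00 + £0.00 = £56.05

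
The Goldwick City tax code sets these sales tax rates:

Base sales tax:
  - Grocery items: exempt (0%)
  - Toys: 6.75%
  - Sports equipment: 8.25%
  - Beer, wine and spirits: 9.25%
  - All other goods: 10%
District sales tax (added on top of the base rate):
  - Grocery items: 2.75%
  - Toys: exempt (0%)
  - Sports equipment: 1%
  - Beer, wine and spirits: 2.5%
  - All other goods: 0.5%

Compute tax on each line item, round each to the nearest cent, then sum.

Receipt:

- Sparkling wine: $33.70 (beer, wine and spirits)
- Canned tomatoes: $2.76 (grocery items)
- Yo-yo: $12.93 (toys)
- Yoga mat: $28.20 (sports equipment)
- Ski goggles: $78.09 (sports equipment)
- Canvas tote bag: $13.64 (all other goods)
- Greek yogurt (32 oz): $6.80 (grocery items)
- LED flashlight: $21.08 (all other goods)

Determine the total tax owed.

Sparkling wine $33.70: beer, wine and spirits → 9.25% + 2.5% district = 11.75% → $3.96
Canned tomatoes $2.76: grocery items → 0% + 2.75% district = 2.75% → $0.08
Yo-yo $12.93: toys → 6.75% + 0% district = 6.75% → $0.87
Yoga mat $28.20: sports equipment → 8.25% + 1% district = 9.25% → $2.61
Ski goggles $78.09: sports equipment → 8.25% + 1% district = 9.25% → $7.22
Canvas tote bag $13.64: all other goods → 10% + 0.5% district = 10.5% → $1.43
Greek yogurt (32 oz) $6.80: grocery items → 0% + 2.75% district = 2.75% → $0.19
LED flashlight $21.08: all other goods → 10% + 0.5% district = 10.5% → $2.21
Total tax = $3.96 + $0.08 + $0.87 + $2.61 + $7.22 + $1.43 + $0.19 + $2.21 = $18.57

$18.57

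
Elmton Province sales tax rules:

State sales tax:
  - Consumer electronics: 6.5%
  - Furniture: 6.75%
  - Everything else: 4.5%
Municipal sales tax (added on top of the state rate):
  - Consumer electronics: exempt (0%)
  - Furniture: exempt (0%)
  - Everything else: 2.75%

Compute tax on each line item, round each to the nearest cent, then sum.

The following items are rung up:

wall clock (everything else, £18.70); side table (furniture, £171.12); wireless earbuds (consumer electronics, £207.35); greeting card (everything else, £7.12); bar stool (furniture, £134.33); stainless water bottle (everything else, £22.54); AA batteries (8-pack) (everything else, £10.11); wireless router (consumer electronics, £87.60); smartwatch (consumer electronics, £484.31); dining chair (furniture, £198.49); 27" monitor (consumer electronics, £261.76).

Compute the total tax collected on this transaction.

£105.92

Wall clock £18.70: everything else → 4.5% + 2.75% municipal = 7.25% → £1.36
Side table £171.12: furniture → 6.75% + 0% municipal = 6.75% → £11.55
Wireless earbuds £207.35: consumer electronics → 6.5% + 0% municipal = 6.5% → £13.48
Greeting card £7.12: everything else → 4.5% + 2.75% municipal = 7.25% → £0.52
Bar stool £134.33: furniture → 6.75% + 0% municipal = 6.75% → £9.07
Stainless water bottle £22.54: everything else → 4.5% + 2.75% municipal = 7.25% → £1.63
AA batteries (8-pack) £10.11: everything else → 4.5% + 2.75% municipal = 7.25% → £0.73
Wireless router £87.60: consumer electronics → 6.5% + 0% municipal = 6.5% → £5.69
Smartwatch £484.31: consumer electronics → 6.5% + 0% municipal = 6.5% → £31.48
Dining chair £198.49: furniture → 6.75% + 0% municipal = 6.75% → £13.40
27" monitor £261.76: consumer electronics → 6.5% + 0% municipal = 6.5% → £17.01
Total tax = £1.36 + £11.55 + £13.48 + £0.52 + £9.07 + £1.63 + £0.73 + £5.69 + £31.48 + £13.40 + £17.01 = £105.92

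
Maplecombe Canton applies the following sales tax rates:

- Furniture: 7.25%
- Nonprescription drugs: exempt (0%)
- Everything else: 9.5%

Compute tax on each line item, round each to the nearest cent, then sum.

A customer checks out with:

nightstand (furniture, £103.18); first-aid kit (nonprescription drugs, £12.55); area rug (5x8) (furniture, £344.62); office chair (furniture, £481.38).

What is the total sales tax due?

Nightstand £103.18: furniture → 7.25% → £7.48
First-aid kit £12.55: nonprescription drugs → 0% → £0.00
Area rug (5x8) £344.62: furniture → 7.25% → £24.98
Office chair £481.38: furniture → 7.25% → £34.90
Total tax = £7.48 + £24.98 + £34.90 = £67.36

£67.36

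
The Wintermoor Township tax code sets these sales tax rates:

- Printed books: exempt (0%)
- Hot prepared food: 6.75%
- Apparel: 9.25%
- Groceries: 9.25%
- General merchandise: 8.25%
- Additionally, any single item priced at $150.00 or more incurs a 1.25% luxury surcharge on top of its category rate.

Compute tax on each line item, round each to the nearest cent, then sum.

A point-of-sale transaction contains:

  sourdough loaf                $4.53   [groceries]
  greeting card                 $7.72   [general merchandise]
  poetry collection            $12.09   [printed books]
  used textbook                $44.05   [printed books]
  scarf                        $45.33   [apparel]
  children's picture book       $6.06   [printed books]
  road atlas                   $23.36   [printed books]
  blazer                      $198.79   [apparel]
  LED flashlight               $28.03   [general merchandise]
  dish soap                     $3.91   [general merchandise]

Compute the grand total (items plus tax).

$402.62

Sourdough loaf $4.53: groceries → 9.25% → $0.42
Greeting card $7.72: general merchandise → 8.25% → $0.64
Poetry collection $12.09: printed books → 0% → $0.00
Used textbook $44.05: printed books → 0% → $0.00
Scarf $45.33: apparel → 9.25% → $4.19
Children's picture book $6.06: printed books → 0% → $0.00
Road atlas $23.36: printed books → 0% → $0.00
Blazer $198.79: apparel → 9.25% + 1.25% surcharge = 10.5% → $20.87
LED flashlight $28.03: general merchandise → 8.25% → $2.31
Dish soap $3.91: general merchandise → 8.25% → $0.32
Subtotal = $373.87; tax = $28.75; total due = $402.62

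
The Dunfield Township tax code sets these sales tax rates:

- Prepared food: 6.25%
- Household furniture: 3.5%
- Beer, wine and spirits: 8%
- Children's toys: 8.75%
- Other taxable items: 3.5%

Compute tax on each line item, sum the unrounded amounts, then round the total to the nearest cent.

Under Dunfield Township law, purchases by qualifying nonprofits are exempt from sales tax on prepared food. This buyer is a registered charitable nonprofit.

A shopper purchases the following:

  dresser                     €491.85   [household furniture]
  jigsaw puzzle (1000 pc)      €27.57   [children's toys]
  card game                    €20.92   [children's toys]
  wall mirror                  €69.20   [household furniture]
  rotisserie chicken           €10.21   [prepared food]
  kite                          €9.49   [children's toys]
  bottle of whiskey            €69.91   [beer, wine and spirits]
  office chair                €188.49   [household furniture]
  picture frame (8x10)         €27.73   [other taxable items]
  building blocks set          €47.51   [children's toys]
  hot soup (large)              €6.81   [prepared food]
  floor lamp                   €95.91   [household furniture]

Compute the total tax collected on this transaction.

Dresser €491.85: household furniture → 3.5% → €17.21475
Jigsaw puzzle (1000 pc) €27.57: children's toys → 8.75% → €2.412375
Card game €20.92: children's toys → 8.75% → €1.8305
Wall mirror €69.20: household furniture → 3.5% → €2.422
Rotisserie chicken €10.21: prepared food, buyer-exempt → 0% → €0.00
Kite €9.49: children's toys → 8.75% → €0.830375
Bottle of whiskey €69.91: beer, wine and spirits → 8% → €5.5928
Office chair €188.49: household furniture → 3.5% → €6.59715
Picture frame (8x10) €27.73: other taxable items → 3.5% → €0.97055
Building blocks set €47.51: children's toys → 8.75% → €4.157125
Hot soup (large) €6.81: prepared food, buyer-exempt → 0% → €0.00
Floor lamp €95.91: household furniture → 3.5% → €3.35685
Unrounded tax sum = €45.384475 → €45.38

€45.38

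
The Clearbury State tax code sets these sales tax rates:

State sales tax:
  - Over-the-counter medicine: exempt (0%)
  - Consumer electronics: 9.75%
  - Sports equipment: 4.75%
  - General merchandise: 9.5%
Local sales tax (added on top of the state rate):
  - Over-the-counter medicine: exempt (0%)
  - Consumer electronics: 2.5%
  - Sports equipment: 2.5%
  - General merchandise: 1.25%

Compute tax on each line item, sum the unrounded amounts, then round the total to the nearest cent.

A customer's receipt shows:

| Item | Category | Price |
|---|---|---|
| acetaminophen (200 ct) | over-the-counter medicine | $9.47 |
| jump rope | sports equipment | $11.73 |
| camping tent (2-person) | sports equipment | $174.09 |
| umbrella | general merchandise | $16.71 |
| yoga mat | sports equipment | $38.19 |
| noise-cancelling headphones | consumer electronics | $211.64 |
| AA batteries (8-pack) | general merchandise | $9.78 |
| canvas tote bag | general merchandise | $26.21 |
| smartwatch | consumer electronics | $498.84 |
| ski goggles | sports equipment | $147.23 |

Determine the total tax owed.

$119.61

Acetaminophen (200 ct) $9.47: over-the-counter medicine → 0% + 0% local = 0% → $0.00
Jump rope $11.73: sports equipment → 4.75% + 2.5% local = 7.25% → $0.850425
Camping tent (2-person) $174.09: sports equipment → 4.75% + 2.5% local = 7.25% → $12.621525
Umbrella $16.71: general merchandise → 9.5% + 1.25% local = 10.75% → $1.796325
Yoga mat $38.19: sports equipment → 4.75% + 2.5% local = 7.25% → $2.768775
Noise-cancelling headphones $211.64: consumer electronics → 9.75% + 2.5% local = 12.25% → $25.9259
AA batteries (8-pack) $9.78: general merchandise → 9.5% + 1.25% local = 10.75% → $1.05135
Canvas tote bag $26.21: general merchandise → 9.5% + 1.25% local = 10.75% → $2.817575
Smartwatch $498.84: consumer electronics → 9.75% + 2.5% local = 12.25% → $61.1079
Ski goggles $147.23: sports equipment → 4.75% + 2.5% local = 7.25% → $10.674175
Unrounded tax sum = $119.61395 → $119.61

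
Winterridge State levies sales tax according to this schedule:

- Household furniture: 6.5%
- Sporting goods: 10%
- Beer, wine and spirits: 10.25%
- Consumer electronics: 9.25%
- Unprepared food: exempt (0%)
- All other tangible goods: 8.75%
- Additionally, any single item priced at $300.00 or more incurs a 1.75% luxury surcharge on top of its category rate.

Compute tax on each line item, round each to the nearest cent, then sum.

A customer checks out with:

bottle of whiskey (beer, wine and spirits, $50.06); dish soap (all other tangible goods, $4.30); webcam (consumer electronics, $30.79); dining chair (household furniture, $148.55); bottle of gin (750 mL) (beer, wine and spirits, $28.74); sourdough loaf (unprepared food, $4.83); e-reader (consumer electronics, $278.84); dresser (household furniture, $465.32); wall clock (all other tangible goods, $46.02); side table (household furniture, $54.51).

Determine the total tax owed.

$92.72

Bottle of whiskey $50.06: beer, wine and spirits → 10.25% → $5.13
Dish soap $4.30: all other tangible goods → 8.75% → $0.38
Webcam $30.79: consumer electronics → 9.25% → $2.85
Dining chair $148.55: household furniture → 6.5% → $9.66
Bottle of gin (750 mL) $28.74: beer, wine and spirits → 10.25% → $2.95
Sourdough loaf $4.83: unprepared food → 0% → $0.00
E-reader $278.84: consumer electronics → 9.25% → $25.79
Dresser $465.32: household furniture → 6.5% + 1.75% surcharge = 8.25% → $38.39
Wall clock $46.02: all other tangible goods → 8.75% → $4.03
Side table $54.51: household furniture → 6.5% → $3.54
Total tax = $5.13 + $0.38 + $2.85 + $9.66 + $2.95 + $25.79 + $38.39 + $4.03 + $3.54 = $92.72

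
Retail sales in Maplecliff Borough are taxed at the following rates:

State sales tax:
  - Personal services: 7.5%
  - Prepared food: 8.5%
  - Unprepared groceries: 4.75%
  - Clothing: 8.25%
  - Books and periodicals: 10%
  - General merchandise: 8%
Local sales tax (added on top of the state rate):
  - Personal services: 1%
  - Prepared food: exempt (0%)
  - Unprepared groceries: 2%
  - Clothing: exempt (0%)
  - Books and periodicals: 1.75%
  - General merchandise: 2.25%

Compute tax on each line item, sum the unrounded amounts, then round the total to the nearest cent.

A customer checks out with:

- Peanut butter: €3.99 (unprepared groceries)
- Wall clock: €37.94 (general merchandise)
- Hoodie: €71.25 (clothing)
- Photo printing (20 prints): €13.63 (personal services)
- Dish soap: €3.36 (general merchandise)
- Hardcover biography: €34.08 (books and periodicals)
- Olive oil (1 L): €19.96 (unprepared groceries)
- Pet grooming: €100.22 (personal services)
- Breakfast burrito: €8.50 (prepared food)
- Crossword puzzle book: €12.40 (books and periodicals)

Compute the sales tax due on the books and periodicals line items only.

€5.46

Hardcover biography €34.08: books and periodicals → 10% + 1.75% local = 11.75% → €4.0044
Crossword puzzle book €12.40: books and periodicals → 10% + 1.75% local = 11.75% → €1.457
Tax on books and periodicals: unrounded sum = €5.4614 → €5.46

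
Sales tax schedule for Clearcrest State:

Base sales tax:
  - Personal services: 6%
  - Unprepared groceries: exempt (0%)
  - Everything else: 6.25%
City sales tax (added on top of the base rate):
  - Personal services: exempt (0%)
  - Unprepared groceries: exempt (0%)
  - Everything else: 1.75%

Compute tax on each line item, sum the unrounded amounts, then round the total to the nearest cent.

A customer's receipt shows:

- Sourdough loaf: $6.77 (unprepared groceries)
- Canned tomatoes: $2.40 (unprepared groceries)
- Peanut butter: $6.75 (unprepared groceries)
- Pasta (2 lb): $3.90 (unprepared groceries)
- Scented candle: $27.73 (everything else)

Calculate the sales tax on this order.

Sourdough loaf $6.77: unprepared groceries → 0% + 0% city = 0% → $0.00
Canned tomatoes $2.40: unprepared groceries → 0% + 0% city = 0% → $0.00
Peanut butter $6.75: unprepared groceries → 0% + 0% city = 0% → $0.00
Pasta (2 lb) $3.90: unprepared groceries → 0% + 0% city = 0% → $0.00
Scented candle $27.73: everything else → 6.25% + 1.75% city = 8% → $2.2184
Unrounded tax sum = $2.2184 → $2.22

$2.22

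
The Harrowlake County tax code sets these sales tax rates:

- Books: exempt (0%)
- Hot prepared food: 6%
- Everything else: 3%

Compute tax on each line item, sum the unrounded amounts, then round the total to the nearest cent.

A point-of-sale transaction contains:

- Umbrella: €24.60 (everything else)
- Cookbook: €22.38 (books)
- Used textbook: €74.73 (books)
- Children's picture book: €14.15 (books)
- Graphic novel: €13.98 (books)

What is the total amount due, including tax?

Umbrella €24.60: everything else → 3% → €0.738
Cookbook €22.38: books → 0% → €0.00
Used textbook €74.73: books → 0% → €0.00
Children's picture book €14.15: books → 0% → €0.00
Graphic novel €13.98: books → 0% → €0.00
Subtotal = €149.84; unrounded tax = €0.738 → €0.74; total due = €150.58

€150.58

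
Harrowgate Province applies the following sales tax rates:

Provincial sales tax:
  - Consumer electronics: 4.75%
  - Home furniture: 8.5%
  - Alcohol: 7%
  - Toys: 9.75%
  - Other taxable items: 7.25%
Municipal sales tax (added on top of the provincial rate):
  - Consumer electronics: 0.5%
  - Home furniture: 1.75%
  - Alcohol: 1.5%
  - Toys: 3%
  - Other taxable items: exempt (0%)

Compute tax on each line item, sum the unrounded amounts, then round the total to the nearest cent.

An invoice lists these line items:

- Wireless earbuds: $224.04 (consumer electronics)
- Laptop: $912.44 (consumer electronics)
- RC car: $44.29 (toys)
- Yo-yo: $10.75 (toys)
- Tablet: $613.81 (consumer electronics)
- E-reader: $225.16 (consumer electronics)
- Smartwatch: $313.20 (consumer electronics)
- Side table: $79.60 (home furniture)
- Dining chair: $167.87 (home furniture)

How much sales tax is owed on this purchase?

Wireless earbuds $224.04: consumer electronics → 4.75% + 0.5% municipal = 5.25% → $11.7621
Laptop $912.44: consumer electronics → 4.75% + 0.5% municipal = 5.25% → $47.9031
RC car $44.29: toys → 9.75% + 3% municipal = 12.75% → $5.646975
Yo-yo $10.75: toys → 9.75% + 3% municipal = 12.75% → $1.370625
Tablet $613.81: consumer electronics → 4.75% + 0.5% municipal = 5.25% → $32.225025
E-reader $225.16: consumer electronics → 4.75% + 0.5% municipal = 5.25% → $11.8209
Smartwatch $313.20: consumer electronics → 4.75% + 0.5% municipal = 5.25% → $16.443
Side table $79.60: home furniture → 8.5% + 1.75% municipal = 10.25% → $8.159
Dining chair $167.87: home furniture → 8.5% + 1.75% municipal = 10.25% → $17.206675
Unrounded tax sum = $152.5374 → $152.54

$152.54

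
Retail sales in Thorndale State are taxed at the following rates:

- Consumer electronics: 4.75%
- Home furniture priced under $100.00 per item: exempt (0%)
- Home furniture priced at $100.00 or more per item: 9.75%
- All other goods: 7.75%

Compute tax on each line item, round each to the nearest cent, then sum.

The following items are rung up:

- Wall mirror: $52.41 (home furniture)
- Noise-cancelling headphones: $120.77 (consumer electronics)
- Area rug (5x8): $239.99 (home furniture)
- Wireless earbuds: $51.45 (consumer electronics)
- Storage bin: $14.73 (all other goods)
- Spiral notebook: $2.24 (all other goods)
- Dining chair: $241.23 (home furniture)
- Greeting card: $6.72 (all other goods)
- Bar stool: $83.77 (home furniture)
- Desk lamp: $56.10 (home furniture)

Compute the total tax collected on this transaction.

$56.93

Wall mirror $52.41: home furniture, under $100.00 → 0% → $0.00
Noise-cancelling headphones $120.77: consumer electronics → 4.75% → $5.74
Area rug (5x8) $239.99: home furniture, $100.00 or more → 9.75% → $23.40
Wireless earbuds $51.45: consumer electronics → 4.75% → $2.44
Storage bin $14.73: all other goods → 7.75% → $1.14
Spiral notebook $2.24: all other goods → 7.75% → $0.17
Dining chair $241.23: home furniture, $100.00 or more → 9.75% → $23.52
Greeting card $6.72: all other goods → 7.75% → $0.52
Bar stool $83.77: home furniture, under $100.00 → 0% → $0.00
Desk lamp $56.10: home furniture, under $100.00 → 0% → $0.00
Total tax = $5.74 + $23.40 + $2.44 + $1.14 + $0.17 + $23.52 + $0.52 = $56.93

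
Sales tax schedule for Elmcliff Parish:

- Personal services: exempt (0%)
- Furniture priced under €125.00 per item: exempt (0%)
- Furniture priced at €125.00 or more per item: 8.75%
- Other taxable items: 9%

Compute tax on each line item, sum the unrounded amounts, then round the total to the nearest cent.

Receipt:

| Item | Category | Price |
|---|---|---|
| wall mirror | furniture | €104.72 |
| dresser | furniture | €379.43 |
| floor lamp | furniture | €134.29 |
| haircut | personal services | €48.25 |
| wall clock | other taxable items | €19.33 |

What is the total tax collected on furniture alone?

Wall mirror €104.72: furniture, under €125.00 → 0% → €0.00
Dresser €379.43: furniture, €125.00 or more → 8.75% → €33.200125
Floor lamp €134.29: furniture, €125.00 or more → 8.75% → €11.750375
Tax on furniture: unrounded sum = €44.9505 → €44.95

€44.95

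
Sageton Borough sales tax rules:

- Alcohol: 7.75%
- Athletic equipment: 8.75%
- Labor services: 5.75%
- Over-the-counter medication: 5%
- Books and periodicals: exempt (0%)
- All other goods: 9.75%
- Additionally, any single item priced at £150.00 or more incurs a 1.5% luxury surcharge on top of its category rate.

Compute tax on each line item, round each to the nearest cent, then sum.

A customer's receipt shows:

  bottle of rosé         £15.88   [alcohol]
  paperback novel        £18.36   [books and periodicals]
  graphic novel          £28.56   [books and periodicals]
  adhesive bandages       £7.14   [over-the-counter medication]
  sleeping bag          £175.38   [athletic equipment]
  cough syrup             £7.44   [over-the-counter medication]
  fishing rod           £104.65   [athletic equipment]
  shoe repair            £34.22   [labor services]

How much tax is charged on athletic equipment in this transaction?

Sleeping bag £175.38: athletic equipment → 8.75% + 1.5% surcharge = 10.25% → £17.98
Fishing rod £104.65: athletic equipment → 8.75% → £9.16
Tax on athletic equipment = £17.98 + £9.16 = £27.14

£27.14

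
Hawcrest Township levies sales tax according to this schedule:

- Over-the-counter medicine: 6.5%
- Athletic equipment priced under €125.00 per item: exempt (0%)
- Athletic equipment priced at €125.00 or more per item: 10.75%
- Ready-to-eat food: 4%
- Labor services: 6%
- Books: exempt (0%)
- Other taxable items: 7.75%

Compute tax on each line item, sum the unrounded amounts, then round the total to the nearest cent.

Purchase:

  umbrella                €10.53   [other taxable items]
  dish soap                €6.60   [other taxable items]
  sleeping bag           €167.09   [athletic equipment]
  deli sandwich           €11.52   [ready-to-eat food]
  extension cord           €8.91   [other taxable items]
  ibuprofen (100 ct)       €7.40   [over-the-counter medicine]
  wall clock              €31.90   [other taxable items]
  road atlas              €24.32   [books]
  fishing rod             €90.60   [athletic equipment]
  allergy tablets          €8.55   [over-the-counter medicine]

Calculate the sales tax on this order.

€23.95

Umbrella €10.53: other taxable items → 7.75% → €0.816075
Dish soap €6.60: other taxable items → 7.75% → €0.5115
Sleeping bag €167.09: athletic equipment, €125.00 or more → 10.75% → €17.962175
Deli sandwich €11.52: ready-to-eat food → 4% → €0.4608
Extension cord €8.91: other taxable items → 7.75% → €0.690525
Ibuprofen (100 ct) €7.40: over-the-counter medicine → 6.5% → €0.481
Wall clock €31.90: other taxable items → 7.75% → €2.47225
Road atlas €24.32: books → 0% → €0.00
Fishing rod €90.60: athletic equipment, under €125.00 → 0% → €0.00
Allergy tablets €8.55: over-the-counter medicine → 6.5% → €0.55575
Unrounded tax sum = €23.950075 → €23.95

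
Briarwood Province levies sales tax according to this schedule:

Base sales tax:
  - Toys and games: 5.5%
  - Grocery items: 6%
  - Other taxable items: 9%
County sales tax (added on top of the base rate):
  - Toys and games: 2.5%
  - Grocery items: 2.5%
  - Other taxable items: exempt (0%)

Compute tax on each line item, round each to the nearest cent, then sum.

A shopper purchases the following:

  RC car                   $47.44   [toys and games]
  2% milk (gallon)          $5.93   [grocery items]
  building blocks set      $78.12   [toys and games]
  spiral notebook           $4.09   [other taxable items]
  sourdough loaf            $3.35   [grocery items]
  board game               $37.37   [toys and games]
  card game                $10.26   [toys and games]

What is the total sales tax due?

$15.01

RC car $47.44: toys and games → 5.5% + 2.5% county = 8% → $3.80
2% milk (gallon) $5.93: grocery items → 6% + 2.5% county = 8.5% → $0.50
Building blocks set $78.12: toys and games → 5.5% + 2.5% county = 8% → $6.25
Spiral notebook $4.09: other taxable items → 9% + 0% county = 9% → $0.37
Sourdough loaf $3.35: grocery items → 6% + 2.5% county = 8.5% → $0.28
Board game $37.37: toys and games → 5.5% + 2.5% county = 8% → $2.99
Card game $10.26: toys and games → 5.5% + 2.5% county = 8% → $0.82
Total tax = $3.80 + $0.50 + $6.25 + $0.37 + $0.28 + $2.99 + $0.82 = $15.01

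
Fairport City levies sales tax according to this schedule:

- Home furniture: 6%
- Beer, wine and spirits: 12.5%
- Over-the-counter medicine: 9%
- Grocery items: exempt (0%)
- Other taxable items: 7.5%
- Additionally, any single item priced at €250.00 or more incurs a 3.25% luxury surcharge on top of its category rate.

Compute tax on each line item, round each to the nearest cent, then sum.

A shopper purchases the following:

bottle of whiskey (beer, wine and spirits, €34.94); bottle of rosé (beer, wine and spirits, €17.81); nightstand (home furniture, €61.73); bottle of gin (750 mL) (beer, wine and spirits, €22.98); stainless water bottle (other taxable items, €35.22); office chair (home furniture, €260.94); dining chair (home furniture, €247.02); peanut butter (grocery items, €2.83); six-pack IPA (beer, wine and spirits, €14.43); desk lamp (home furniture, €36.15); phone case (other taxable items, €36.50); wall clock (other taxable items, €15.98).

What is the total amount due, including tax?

€849.21

Bottle of whiskey €34.94: beer, wine and spirits → 12.5% → €4.37
Bottle of rosé €17.81: beer, wine and spirits → 12.5% → €2.23
Nightstand €61.73: home furniture → 6% → €3.70
Bottle of gin (750 mL) €22.98: beer, wine and spirits → 12.5% → €2.87
Stainless water bottle €35.22: other taxable items → 7.5% → €2.64
Office chair €260.94: home furniture → 6% + 3.25% surcharge = 9.25% → €24.14
Dining chair €247.02: home furniture → 6% → €14.82
Peanut butter €2.83: grocery items → 0% → €0.00
Six-pack IPA €14.43: beer, wine and spirits → 12.5% → €1.80
Desk lamp €36.15: home furniture → 6% → €2.17
Phone case €36.50: other taxable items → 7.5% → €2.74
Wall clock €15.98: other taxable items → 7.5% → €1.20
Subtotal = €786.53; tax = €62.68; total due = €849.21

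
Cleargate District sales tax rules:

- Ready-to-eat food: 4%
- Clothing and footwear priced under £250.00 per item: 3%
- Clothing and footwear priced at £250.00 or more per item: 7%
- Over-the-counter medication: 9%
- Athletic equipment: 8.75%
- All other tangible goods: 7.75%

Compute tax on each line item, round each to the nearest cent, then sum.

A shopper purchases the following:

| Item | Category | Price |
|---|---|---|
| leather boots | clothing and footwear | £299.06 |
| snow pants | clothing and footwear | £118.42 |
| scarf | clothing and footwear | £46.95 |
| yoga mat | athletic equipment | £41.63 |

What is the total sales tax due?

Leather boots £299.06: clothing and footwear, £250.00 or more → 7% → £20.93
Snow pants £118.42: clothing and footwear, under £250.00 → 3% → £3.55
Scarf £46.95: clothing and footwear, under £250.00 → 3% → £1.41
Yoga mat £41.63: athletic equipment → 8.75% → £3.64
Total tax = £20.93 + £3.55 + £1.41 + £3.64 = £29.53

£29.53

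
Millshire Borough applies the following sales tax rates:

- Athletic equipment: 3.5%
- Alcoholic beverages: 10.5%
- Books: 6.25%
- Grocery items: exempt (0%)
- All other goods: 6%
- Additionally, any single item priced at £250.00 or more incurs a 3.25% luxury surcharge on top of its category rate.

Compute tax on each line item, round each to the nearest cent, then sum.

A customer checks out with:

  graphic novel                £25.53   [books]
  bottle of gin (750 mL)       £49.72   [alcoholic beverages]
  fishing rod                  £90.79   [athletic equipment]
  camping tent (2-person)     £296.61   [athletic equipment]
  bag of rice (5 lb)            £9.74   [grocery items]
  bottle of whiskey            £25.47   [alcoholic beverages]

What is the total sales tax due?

Graphic novel £25.53: books → 6.25% → £1.60
Bottle of gin (750 mL) £49.72: alcoholic beverages → 10.5% → £5.22
Fishing rod £90.79: athletic equipment → 3.5% → £3.18
Camping tent (2-person) £296.61: athletic equipment → 3.5% + 3.25% surcharge = 6.75% → £20.02
Bag of rice (5 lb) £9.74: grocery items → 0% → £0.00
Bottle of whiskey £25.47: alcoholic beverages → 10.5% → £2.67
Total tax = £1.60 + £5.22 + £3.18 + £20.02 + £2.67 = £32.69

£32.69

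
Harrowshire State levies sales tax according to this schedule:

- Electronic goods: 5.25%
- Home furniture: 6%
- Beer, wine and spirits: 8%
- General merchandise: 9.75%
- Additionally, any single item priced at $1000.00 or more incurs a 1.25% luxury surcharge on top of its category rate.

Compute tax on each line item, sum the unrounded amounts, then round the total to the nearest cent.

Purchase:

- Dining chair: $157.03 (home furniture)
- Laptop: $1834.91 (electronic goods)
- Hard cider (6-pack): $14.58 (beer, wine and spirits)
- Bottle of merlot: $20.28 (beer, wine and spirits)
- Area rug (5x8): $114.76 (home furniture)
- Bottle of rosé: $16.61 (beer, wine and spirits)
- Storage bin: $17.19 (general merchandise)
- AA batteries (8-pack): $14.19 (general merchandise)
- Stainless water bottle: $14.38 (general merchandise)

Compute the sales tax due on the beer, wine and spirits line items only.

Hard cider (6-pack) $14.58: beer, wine and spirits → 8% → $1.1664
Bottle of merlot $20.28: beer, wine and spirits → 8% → $1.6224
Bottle of rosé $16.61: beer, wine and spirits → 8% → $1.3288
Tax on beer, wine and spirits: unrounded sum = $4.1176 → $4.12

$4.12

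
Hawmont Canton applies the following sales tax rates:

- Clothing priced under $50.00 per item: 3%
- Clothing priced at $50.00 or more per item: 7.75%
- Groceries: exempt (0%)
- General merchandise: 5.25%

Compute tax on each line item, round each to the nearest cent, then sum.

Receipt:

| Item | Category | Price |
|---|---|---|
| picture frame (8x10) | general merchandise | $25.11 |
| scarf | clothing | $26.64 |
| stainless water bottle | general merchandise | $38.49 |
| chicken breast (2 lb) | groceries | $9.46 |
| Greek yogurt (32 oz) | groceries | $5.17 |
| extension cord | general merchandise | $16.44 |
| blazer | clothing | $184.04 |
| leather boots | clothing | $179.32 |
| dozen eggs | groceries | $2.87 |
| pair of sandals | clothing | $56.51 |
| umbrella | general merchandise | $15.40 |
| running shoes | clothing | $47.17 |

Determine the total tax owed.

Picture frame (8x10) $25.11: general merchandise → 5.25% → $1.32
Scarf $26.64: clothing, under $50.00 → 3% → $0.80
Stainless water bottle $38.49: general merchandise → 5.25% → $2.02
Chicken breast (2 lb) $9.46: groceries → 0% → $0.00
Greek yogurt (32 oz) $5.17: groceries → 0% → $0.00
Extension cord $16.44: general merchandise → 5.25% → $0.86
Blazer $184.04: clothing, $50.00 or more → 7.75% → $14.26
Leather boots $179.32: clothing, $50.00 or more → 7.75% → $13.90
Dozen eggs $2.87: groceries → 0% → $0.00
Pair of sandals $56.51: clothing, $50.00 or more → 7.75% → $4.38
Umbrella $15.40: general merchandise → 5.25% → $0.81
Running shoes $47.17: clothing, under $50.00 → 3% → $1.42
Total tax = $1.32 + $0.80 + $2.02 + $0.86 + $14.26 + $13.90 + $4.38 + $0.81 + $1.42 = $39.77

$39.77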